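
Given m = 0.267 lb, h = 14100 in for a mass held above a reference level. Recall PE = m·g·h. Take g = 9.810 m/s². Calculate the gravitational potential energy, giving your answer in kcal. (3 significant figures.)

Directly: PE = mgh.
m = 0.267 lb = 0.1211 kg; h = 14100 in = 358.1 m; g = 9.810 m/s².
PE = 425.5 J  (the unit combination reduces to kg·m²/s² = J)
425.5 J × (1 kcal / 4184 J) = 0.1017 kcal

0.102 kcal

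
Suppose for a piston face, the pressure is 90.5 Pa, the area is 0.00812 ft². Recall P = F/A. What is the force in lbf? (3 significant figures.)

0.0153 lbf

Solving P = F/A for F: F = P·A.
P = 90.5 Pa; A = 0.00812 ft² = 7.544×10^-4 m².
F = 0.06827 N
0.06827 N × (1 lbf / 4.448 N) = 0.01535 lbf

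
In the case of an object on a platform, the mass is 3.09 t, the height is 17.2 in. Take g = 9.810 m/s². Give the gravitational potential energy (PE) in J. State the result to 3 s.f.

Directly: PE = mgh.
m = 3.09 t = 3090 kg; h = 17.2 in = 0.4369 m; g = 9.810 m/s².
PE = 13243 J

13200 J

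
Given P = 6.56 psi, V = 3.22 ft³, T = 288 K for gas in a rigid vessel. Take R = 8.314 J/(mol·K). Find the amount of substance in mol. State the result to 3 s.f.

1.72 mol

From the ideal-gas law: n = PV/(RT).
P = 6.56 psi = 45230 Pa; V = 3.22 ft³ = 0.09118 m³; T = 288 K; R = 8.314 J/(mol·K).
n = 1.722 mol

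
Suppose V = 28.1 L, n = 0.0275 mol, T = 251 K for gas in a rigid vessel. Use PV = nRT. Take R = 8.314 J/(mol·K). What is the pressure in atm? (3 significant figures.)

0.0202 atm

Directly: P = nRT/V.
V = 28.1 L = 0.02810 m³; n = 0.0275 mol; T = 251 K; R = 8.314 J/(mol·K).
P = 2042 Pa  (the unit combination reduces to kg/(m·s²) = Pa)
2042 Pa × (1 atm / 1.013×10^5 Pa) = 0.02016 atm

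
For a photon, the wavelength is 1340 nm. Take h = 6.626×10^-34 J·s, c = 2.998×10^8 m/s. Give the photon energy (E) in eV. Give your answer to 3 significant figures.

0.925 eV

E is given directly by: E = hc/λ.
λ = 1340 nm = 1.340×10^-6 m; h = 6.626×10^-34 J·s; c = 2.998×10^8 m/s.
E = 1.482×10^-19 J  (the unit combination reduces to kg·m²/s² = J)
1.482×10^-19 J × (1 eV / 1.602×10^-19 J) = 0.9253 eV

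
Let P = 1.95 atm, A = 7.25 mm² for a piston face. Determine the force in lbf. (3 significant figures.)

0.322 lbf

Solving P = F/A for F: F = P·A.
P = 1.95 atm = 1.976×10^5 Pa; A = 7.25 mm² = 7.250×10^-6 m².
F = 1.432 N
1.432 N × (1 lbf / 4.448 N) = 0.3220 lbf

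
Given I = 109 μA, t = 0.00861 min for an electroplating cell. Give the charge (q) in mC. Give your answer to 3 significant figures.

Directly: q = It.
I = 109 μA = 1.090×10^-4 A; t = 0.00861 min = 0.5166 s.
q = 5.631×10^-5 C  (the unit combination reduces to A·s = C)
5.631×10^-5 C × (1 mC / 0.001000 C) = 0.05631 mC

0.0563 mC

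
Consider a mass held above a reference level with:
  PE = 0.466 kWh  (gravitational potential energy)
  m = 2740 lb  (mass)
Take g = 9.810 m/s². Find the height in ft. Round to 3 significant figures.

451 ft

Rearranging PE = m·g·h for h: h = PE/(m·g).
PE = 0.466 kWh = 1.678×10^6 J; m = 2740 lb = 1243 kg; g = 9.810 m/s².
h = 137.6 m
137.6 m × (1 ft / 0.3048 m) = 451.4 ft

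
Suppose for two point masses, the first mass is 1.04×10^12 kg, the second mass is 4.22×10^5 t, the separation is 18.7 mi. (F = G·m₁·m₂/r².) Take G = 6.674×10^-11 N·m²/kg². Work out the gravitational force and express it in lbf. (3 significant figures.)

7.27 lbf

Directly: F = Gm₁m₂/r².
m₁ = 1.04×10^12 kg; m₂ = 4.22×10^5 t = 4.220×10^8 kg; r = 18.7 mi = 30095 m; G = 6.674×10^-11 N·m²/kg².
F = 32.34 N
32.34 N × (1 lbf / 4.448 N) = 7.271 lbf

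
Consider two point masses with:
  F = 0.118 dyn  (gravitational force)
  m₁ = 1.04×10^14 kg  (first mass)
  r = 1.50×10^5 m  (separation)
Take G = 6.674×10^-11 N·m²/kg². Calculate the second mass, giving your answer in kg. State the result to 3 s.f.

3.83 kg

Rearranging F = G·m₁·m₂/r² for m₂: m₂ = F·r²/(G·m₁).
F = 0.118 dyn = 1.180×10^-6 N; m₁ = 1.04×10^14 kg; r = 1.50×10^5 m; G = 6.674×10^-11 N·m²/kg².
m₂ = 3.825 kg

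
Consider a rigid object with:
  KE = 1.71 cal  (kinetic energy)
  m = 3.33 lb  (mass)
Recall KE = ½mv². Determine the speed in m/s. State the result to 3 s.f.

Rearranging KE = ½mv² for v: v = √(2·KE/m).
KE = 1.71 cal = 7.155 J; m = 3.33 lb = 1.510 kg.
v = 3.078 m/s

3.08 m/s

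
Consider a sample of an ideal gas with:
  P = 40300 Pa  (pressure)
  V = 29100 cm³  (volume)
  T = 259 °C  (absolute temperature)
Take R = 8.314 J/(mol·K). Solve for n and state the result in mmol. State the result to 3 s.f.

From the ideal-gas law: n = PV/(RT).
P = 40300 Pa; V = 29100 cm³ = 0.02910 m³; T = 259 °C = 532.1 K; R = 8.314 J/(mol·K).
n = 0.2651 mol
0.2651 mol × (1 mmol / 0.001000 mol) = 265.1 mmol

265 mmol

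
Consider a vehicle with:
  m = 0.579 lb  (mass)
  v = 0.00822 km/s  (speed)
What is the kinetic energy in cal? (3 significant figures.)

2.12 cal

Directly: KE = ½mv².
m = 0.579 lb = 0.2626 kg; v = 0.00822 km/s = 8.220 m/s.
KE = 8.873 J  (the unit combination reduces to kg·m²/s² = J)
8.873 J × (1 cal / 4.184 J) = 2.121 cal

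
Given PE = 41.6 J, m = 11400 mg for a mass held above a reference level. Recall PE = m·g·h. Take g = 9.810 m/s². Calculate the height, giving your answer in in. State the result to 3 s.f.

Rearranging PE = m·g·h for h: h = PE/(m·g).
PE = 41.6 J; m = 11400 mg = 0.01140 kg; g = 9.810 m/s².
h = 372.0 m
372.0 m × (1 in / 0.02540 m) = 14645 in

14600 in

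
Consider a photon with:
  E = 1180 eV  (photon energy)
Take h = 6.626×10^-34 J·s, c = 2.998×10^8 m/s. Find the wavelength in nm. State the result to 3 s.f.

Rearranging: λ = hc/E.
E = 1180 eV = 1.891×10^-16 J; h = 6.626×10^-34 J·s; c = 2.998×10^8 m/s.
λ = 1.051×10^-9 m
1.051×10^-9 m × (1 nm / 1.000×10^-9 m) = 1.051 nm

1.05 nm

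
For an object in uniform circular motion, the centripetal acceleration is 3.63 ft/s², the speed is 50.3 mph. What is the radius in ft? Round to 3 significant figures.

Rearranging a = v²/r for r: r = v²/a.
a = 3.63 ft/s² = 1.106 m/s²; v = 50.3 mph = 22.49 m/s.
r = 457.0 m
457.0 m × (1 ft / 0.3048 m) = 1499 ft

1500 ft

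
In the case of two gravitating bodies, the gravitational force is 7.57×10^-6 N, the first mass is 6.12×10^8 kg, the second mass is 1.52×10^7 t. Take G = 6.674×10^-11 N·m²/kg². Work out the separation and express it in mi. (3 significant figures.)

Solving F = G·m₁·m₂/r² for r: r = √(G·m₁m₂/F).
F = 7.57×10^-6 N; m₁ = 6.12×10^8 kg; m₂ = 1.52×10^7 t = 1.520×10^10 kg; G = 6.674×10^-11 N·m²/kg².
r = 9.056×10^6 m
9.056×10^6 m × (1 mi / 1609 m) = 5627 mi

5630 mi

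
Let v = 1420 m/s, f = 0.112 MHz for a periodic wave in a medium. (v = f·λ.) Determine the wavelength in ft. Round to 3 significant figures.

Rearranging v = f·λ for λ: λ = v/f.
v = 1420 m/s; f = 0.112 MHz = 1.120×10^5 Hz.
λ = 0.01268 m
0.01268 m × (1 ft / 0.3048 m) = 0.04160 ft

0.0416 ft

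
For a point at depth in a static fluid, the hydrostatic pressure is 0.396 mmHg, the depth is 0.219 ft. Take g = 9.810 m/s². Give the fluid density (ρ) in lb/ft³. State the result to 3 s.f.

5.03 lb/ft³

Solving P = ρ·g·h for ρ: ρ = P/(g·h).
P = 0.396 mmHg = 52.80 Pa; h = 0.219 ft = 0.06675 m; g = 9.810 m/s².
ρ = 80.62 kg/m³
80.62 kg/m³ × (1 lb/ft³ / 16.02 kg/m³) = 5.033 lb/ft³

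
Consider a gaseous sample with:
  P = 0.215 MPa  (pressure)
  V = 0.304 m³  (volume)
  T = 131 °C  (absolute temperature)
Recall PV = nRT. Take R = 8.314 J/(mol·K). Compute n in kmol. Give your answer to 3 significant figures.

0.0195 kmol

From the ideal-gas law: n = PV/(RT).
P = 0.215 MPa = 2.150×10^5 Pa; V = 0.304 m³; T = 131 °C = 404.1 K; R = 8.314 J/(mol·K).
n = 19.45 mol
19.45 mol × (1 kmol / 1000 mol) = 0.01945 kmol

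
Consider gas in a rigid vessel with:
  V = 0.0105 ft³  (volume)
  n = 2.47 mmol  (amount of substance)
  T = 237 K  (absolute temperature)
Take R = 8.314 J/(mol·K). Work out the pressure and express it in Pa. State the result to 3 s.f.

16400 Pa

From the ideal-gas law: P = nRT/V.
V = 0.0105 ft³ = 2.973×10^-4 m³; n = 2.47 mmol = 0.002470 mol; T = 237 K; R = 8.314 J/(mol·K).
P = 16369 Pa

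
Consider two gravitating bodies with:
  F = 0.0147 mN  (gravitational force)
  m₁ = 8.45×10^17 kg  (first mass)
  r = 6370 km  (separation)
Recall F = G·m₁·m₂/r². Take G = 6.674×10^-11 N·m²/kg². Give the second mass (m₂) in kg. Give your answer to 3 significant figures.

From Newton's law of gravitation: m₂ = F·r²/(G·m₁).
F = 0.0147 mN = 1.470×10^-5 N; m₁ = 8.45×10^17 kg; r = 6370 km = 6.370×10^6 m; G = 6.674×10^-11 N·m²/kg².
m₂ = 10.58 kg

10.6 kg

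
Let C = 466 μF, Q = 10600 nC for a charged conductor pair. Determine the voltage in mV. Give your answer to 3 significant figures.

Solving C = Q/V for V: V = Q/C.
C = 466 μF = 4.660×10^-4 F; Q = 10600 nC = 1.060×10^-5 C.
V = 0.02275 V
0.02275 V × (1 mV / 0.001000 V) = 22.75 mV

22.7 mV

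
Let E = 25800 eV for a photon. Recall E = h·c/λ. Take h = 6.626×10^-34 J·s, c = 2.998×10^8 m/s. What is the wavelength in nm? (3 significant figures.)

Solving E = h·c/λ for λ: λ = hc/E.
E = 25800 eV = 4.134×10^-15 J; h = 6.626×10^-34 J·s; c = 2.998×10^8 m/s.
λ = 4.806×10^-11 m
4.806×10^-11 m × (1 nm / 1.000×10^-9 m) = 0.04806 nm

0.0481 nm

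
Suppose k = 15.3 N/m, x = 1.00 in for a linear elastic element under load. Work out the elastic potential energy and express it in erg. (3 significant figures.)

49400 erg

U is given directly by: U = ½kx².
k = 15.3 N/m; x = 1.00 in = 0.02540 m.
U = 0.004935 J
0.004935 J × (1 erg / 1.000×10^-7 J) = 49355 erg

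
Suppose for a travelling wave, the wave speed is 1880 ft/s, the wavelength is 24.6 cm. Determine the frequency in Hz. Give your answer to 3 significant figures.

2330 Hz

Rearranging v = f·λ for f: f = v/λ.
v = 1880 ft/s = 573.0 m/s; λ = 24.6 cm = 0.2460 m.
f = 2329 Hz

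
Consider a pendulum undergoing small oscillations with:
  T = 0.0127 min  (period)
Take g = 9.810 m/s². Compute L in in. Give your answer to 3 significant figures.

5.68 in

Rearranging T = 2π√(L/g) for L: L = g·(T/2π)².
T = 0.0127 min = 0.7620 s; g = 9.810 m/s².
L = 0.1443 m
0.1443 m × (1 in / 0.02540 m) = 5.680 in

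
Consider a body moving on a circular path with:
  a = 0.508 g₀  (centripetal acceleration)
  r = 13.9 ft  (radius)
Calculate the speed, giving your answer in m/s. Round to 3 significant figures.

4.59 m/s

Solving a = v²/r for v: v = √(a·r).
a = 0.508 g₀ = 4.982 m/s²; r = 13.9 ft = 4.237 m.
v = 4.594 m/s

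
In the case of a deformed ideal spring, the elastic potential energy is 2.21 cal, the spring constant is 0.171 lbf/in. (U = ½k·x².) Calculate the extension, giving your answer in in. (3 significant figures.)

30.9 in

Rearranging U = ½k·x² for x: x = √(2U/k).
U = 2.21 cal = 9.247 J; k = 0.171 lbf/in = 29.95 N/m.
x = 0.7858 m
0.7858 m × (1 in / 0.02540 m) = 30.94 in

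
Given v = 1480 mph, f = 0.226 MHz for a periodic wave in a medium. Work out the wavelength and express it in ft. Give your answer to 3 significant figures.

Rearranging v = f·λ for λ: λ = v/f.
v = 1480 mph = 661.6 m/s; f = 0.226 MHz = 2.260×10^5 Hz.
λ = 0.002928 m
0.002928 m × (1 ft / 0.3048 m) = 0.009605 ft

0.00960 ft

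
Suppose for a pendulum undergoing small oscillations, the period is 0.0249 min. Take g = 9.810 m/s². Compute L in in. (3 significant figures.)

21.8 in

Rearranging: L = g·(T/2π)².
T = 0.0249 min = 1.494 s; g = 9.810 m/s².
L = 0.5546 m
0.5546 m × (1 in / 0.02540 m) = 21.84 in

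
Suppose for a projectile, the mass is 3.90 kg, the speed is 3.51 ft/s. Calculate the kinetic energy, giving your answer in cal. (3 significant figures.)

0.533 cal

Directly: KE = ½mv².
m = 3.90 kg; v = 3.51 ft/s = 1.070 m/s.
KE = 2.232 J
2.232 J × (1 cal / 4.184 J) = 0.5334 cal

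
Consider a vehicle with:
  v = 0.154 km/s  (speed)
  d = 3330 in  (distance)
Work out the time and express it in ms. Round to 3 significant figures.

Rearranging v = d/t for t: t = d/v.
v = 0.154 km/s = 154.0 m/s; d = 3330 in = 84.58 m.
t = 0.5492 s
0.5492 s × (1 ms / 0.001000 s) = 549.2 ms

549 ms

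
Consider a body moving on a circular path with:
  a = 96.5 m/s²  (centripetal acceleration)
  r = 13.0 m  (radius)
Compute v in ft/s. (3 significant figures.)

116 ft/s

Solving a = v²/r for v: v = √(a·r).
a = 96.5 m/s²; r = 13.0 m.
v = 35.42 m/s
35.42 m/s × (1 ft/s / 0.3048 m/s) = 116.2 ft/s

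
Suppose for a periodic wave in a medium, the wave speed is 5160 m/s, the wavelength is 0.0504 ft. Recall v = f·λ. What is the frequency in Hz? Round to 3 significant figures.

Rearranging: f = v/λ.
v = 5160 m/s; λ = 0.0504 ft = 0.01536 m.
f = 3.359×10^5 Hz

3.36×10^5 Hz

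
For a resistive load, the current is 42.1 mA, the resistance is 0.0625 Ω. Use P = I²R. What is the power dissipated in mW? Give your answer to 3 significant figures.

0.111 mW

P is given directly by: P = I²R.
I = 42.1 mA = 0.04210 A; R = 0.0625 Ω.
P = 1.108×10^-4 W
1.108×10^-4 W × (1 mW / 0.001000 W) = 0.1108 mW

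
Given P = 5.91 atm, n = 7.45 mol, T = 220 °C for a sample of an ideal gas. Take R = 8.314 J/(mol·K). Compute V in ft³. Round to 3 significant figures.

1.80 ft³

From the ideal-gas law: V = nRT/P.
P = 5.91 atm = 5.988×10^5 Pa; n = 7.45 mol; T = 220 °C = 493.1 K; R = 8.314 J/(mol·K).
V = 0.05101 m³
0.05101 m³ × (1 ft³ / 0.02832 m³) = 1.801 ft³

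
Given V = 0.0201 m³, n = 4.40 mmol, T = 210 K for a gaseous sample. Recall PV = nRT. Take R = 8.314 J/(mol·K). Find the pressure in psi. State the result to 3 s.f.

0.0554 psi

P is given directly by: P = nRT/V.
V = 0.0201 m³; n = 4.40 mmol = 0.004400 mol; T = 210 K; R = 8.314 J/(mol·K).
P = 382.2 Pa
382.2 Pa × (1 psi / 6895 Pa) = 0.05543 psi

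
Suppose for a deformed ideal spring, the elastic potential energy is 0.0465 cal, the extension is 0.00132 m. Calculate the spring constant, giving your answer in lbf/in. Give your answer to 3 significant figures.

Rearranging U = ½k·x² for k: k = 2U/x².
U = 0.0465 cal = 0.1946 J; x = 0.00132 m.
k = 2.233×10^5 N/m
2.233×10^5 N/m × (1 lbf/in / 175.1 N/m) = 1275 lbf/in

1280 lbf/in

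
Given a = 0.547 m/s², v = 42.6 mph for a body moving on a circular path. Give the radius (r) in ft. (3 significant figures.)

2180 ft

Rearranging: r = v²/a.
a = 0.547 m/s²; v = 42.6 mph = 19.04 m/s.
r = 663.0 m
663.0 m × (1 ft / 0.3048 m) = 2175 ft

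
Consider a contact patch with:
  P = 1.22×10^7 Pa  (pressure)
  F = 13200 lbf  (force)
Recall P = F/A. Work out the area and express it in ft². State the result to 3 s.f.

0.0518 ft²

Solving P = F/A for A: A = F/P.
P = 1.22×10^7 Pa; F = 13200 lbf = 58717 N.
A = 0.004813 m²
0.004813 m² × (1 ft² / 0.09290 m²) = 0.05180 ft²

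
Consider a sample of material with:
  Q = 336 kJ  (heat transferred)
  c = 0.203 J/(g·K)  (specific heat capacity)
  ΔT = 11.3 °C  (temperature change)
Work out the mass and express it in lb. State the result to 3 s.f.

323 lb

Rearranging: m = Q/(c·ΔT).
Q = 336 kJ = 3.360×10^5 J; c = 0.203 J/(g·K) = 203.0 J/(kg·K); ΔT = 11.3 °C = 11.30 K.
m = 146.5 kg
146.5 kg × (1 lb / 0.4536 kg) = 322.9 lb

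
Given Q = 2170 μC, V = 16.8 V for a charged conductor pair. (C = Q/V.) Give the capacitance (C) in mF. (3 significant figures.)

0.129 mF

C is given directly by: C = Q/V.
Q = 2170 μC = 0.002170 C; V = 16.8 V.
C = 1.292×10^-4 F
1.292×10^-4 F × (1 mF / 0.001000 F) = 0.1292 mF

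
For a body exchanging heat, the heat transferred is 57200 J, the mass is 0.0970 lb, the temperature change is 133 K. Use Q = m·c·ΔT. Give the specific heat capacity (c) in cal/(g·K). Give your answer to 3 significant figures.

Rearranging: c = Q/(m·ΔT).
Q = 57200 J; m = 0.0970 lb = 0.04400 kg; ΔT = 133 K.
c = 9775 J/(kg·K)
9775 J/(kg·K) × (1 cal/(g·K) / 4184 J/(kg·K)) = 2.336 cal/(g·K)

2.34 cal/(g·K)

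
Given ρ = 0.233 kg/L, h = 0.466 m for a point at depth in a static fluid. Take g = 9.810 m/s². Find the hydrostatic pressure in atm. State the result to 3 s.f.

P is given directly by: P = ρgh.
ρ = 0.233 kg/L = 233.0 kg/m³; h = 0.466 m; g = 9.810 m/s².
P = 1065 Pa  (the unit combination reduces to kg/(m·s²) = Pa)
1065 Pa × (1 atm / 1.013×10^5 Pa) = 0.01051 atm

0.0105 atm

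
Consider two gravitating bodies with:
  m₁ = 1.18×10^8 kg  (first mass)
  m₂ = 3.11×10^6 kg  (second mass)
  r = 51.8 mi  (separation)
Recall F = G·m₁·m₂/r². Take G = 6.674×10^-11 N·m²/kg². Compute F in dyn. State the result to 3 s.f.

0.352 dyn

From Newton's law of gravitation: F = Gm₁m₂/r².
m₁ = 1.18×10^8 kg; m₂ = 3.11×10^6 kg; r = 51.8 mi = 83364 m; G = 6.674×10^-11 N·m²/kg².
F = 3.524×10^-6 N
3.524×10^-6 N × (1 dyn / 1.000×10^-5 N) = 0.3524 dyn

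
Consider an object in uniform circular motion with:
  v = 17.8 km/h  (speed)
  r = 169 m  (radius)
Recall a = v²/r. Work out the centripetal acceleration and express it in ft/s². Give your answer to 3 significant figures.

0.475 ft/s²

Directly: a = v²/r.
v = 17.8 km/h = 4.944 m/s; r = 169 m.
a = 0.1447 m/s²
0.1447 m/s² × (1 ft/s² / 0.3048 m/s²) = 0.4746 ft/s²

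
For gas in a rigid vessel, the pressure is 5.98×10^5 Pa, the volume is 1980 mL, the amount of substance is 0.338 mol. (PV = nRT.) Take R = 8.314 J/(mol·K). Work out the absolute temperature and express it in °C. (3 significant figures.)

Rearranging PV = nRT for T: T = PV/(nR).
P = 5.98×10^5 Pa; V = 1980 mL = 0.001980 m³; n = 0.338 mol; R = 8.314 J/(mol·K).
T = 421.3 K
421.3 K − 273.15 = 148.2 °C

148 °C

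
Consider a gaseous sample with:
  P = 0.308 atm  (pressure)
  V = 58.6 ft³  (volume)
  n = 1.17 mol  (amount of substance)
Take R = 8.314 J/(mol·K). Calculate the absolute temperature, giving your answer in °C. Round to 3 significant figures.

Solving PV = nRT for T: T = PV/(nR).
P = 0.308 atm = 31208 Pa; V = 58.6 ft³ = 1.659 m³; n = 1.17 mol; R = 8.314 J/(mol·K).
T = 5324 K
5324 K − 273.15 = 5051 °C

5050 °C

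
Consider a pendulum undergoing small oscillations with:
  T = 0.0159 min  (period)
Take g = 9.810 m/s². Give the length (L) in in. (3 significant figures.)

Solving T = 2π√(L/g) for L: L = g·(T/2π)².
T = 0.0159 min = 0.9540 s; g = 9.810 m/s².
L = 0.2262 m
0.2262 m × (1 in / 0.02540 m) = 8.904 in

8.90 in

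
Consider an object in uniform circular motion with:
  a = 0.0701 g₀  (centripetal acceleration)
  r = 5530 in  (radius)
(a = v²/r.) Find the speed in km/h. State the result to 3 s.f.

35.4 km/h

Rearranging: v = √(a·r).
a = 0.0701 g₀ = 0.6874 m/s²; r = 5530 in = 140.5 m.
v = 9.826 m/s
9.826 m/s × (1 km/h / 0.2778 m/s) = 35.38 km/h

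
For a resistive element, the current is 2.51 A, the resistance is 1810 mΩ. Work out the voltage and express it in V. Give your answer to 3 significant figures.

4.54 V

V is given directly by: V = IR.
I = 2.51 A; R = 1810 mΩ = 1.810 Ω.
V = 4.543 V  (the unit combination reduces to kg·m²/(A·s³) = V)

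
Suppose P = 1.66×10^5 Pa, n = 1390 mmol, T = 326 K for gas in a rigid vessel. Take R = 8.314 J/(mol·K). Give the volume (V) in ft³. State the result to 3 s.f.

Rearranging PV = nRT for V: V = nRT/P.
P = 1.66×10^5 Pa; n = 1390 mmol = 1.390 mol; T = 326 K; R = 8.314 J/(mol·K).
V = 0.02270 m³
0.02270 m³ × (1 ft³ / 0.02832 m³) = 0.8015 ft³

0.801 ft³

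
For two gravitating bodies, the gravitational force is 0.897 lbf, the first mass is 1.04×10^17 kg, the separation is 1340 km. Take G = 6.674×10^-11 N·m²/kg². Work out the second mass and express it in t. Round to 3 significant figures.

1030 t

From Newton's law of gravitation: m₂ = F·r²/(G·m₁).
F = 0.897 lbf = 3.990 N; m₁ = 1.04×10^17 kg; r = 1340 km = 1.340×10^6 m; G = 6.674×10^-11 N·m²/kg².
m₂ = 1.032×10^6 kg
1.032×10^6 kg × (1 t / 1000 kg) = 1032 t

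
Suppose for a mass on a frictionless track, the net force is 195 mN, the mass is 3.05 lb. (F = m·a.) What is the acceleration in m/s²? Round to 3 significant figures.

0.141 m/s²

From Newton's second law: a = F/m.
F = 195 mN = 0.1950 N; m = 3.05 lb = 1.383 kg.
a = 0.1410 m/s²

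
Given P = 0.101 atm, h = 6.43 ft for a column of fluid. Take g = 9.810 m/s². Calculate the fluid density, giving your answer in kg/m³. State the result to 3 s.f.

Rearranging P = ρ·g·h for ρ: ρ = P/(g·h).
P = 0.101 atm = 10234 Pa; h = 6.43 ft = 1.960 m; g = 9.810 m/s².
ρ = 532.3 kg/m³

532 kg/m³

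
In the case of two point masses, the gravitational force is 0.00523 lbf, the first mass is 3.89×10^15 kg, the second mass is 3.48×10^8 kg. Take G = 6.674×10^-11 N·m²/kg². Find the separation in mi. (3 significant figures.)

38700 mi

From Newton's law of gravitation: r = √(G·m₁m₂/F).
F = 0.00523 lbf = 0.02326 N; m₁ = 3.89×10^15 kg; m₂ = 3.48×10^8 kg; G = 6.674×10^-11 N·m²/kg².
r = 6.232×10^7 m
6.232×10^7 m × (1 mi / 1609 m) = 38723 mi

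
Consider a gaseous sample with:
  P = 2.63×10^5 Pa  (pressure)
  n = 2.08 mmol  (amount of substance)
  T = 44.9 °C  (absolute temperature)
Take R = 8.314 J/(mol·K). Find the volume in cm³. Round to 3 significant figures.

20.9 cm³

From the ideal-gas law: V = nRT/P.
P = 2.63×10^5 Pa; n = 2.08 mmol = 0.002080 mol; T = 44.9 °C = 318.0 K; R = 8.314 J/(mol·K).
V = 2.091×10^-5 m³
2.091×10^-5 m³ × (1 cm³ / 1.000×10^-6 m³) = 20.91 cm³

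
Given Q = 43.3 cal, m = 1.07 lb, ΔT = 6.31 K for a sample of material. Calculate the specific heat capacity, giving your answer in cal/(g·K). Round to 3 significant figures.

0.0141 cal/(g·K)

Rearranging: c = Q/(m·ΔT).
Q = 43.3 cal = 181.2 J; m = 1.07 lb = 0.4853 kg; ΔT = 6.31 K.
c = 59.16 J/(kg·K)
59.16 J/(kg·K) × (1 cal/(g·K) / 4184 J/(kg·K)) = 0.01414 cal/(g·K)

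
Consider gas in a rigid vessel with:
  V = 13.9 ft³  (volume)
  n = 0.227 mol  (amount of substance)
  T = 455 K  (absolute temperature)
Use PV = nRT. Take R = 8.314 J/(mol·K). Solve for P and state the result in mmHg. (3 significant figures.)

Directly: P = nRT/V.
V = 13.9 ft³ = 0.3936 m³; n = 0.227 mol; T = 455 K; R = 8.314 J/(mol·K).
P = 2182 Pa
2182 Pa × (1 mmHg / 133.3 Pa) = 16.36 mmHg

16.4 mmHg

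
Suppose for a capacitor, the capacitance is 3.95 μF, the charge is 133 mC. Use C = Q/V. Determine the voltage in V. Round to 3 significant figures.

33700 V

Rearranging: V = Q/C.
C = 3.95 μF = 3.950×10^-6 F; Q = 133 mC = 0.1330 C.
V = 33671 V  (the unit combination reduces to kg·m²/(A·s³) = V)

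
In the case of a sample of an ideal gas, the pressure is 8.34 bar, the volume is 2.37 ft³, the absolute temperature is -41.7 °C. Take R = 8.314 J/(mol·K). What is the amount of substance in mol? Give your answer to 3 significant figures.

29.1 mol

Rearranging PV = nRT for n: n = PV/(RT).
P = 8.34 bar = 8.340×10^5 Pa; V = 2.37 ft³ = 0.06711 m³; T = -41.7 °C = 231.4 K; R = 8.314 J/(mol·K).
n = 29.09 mol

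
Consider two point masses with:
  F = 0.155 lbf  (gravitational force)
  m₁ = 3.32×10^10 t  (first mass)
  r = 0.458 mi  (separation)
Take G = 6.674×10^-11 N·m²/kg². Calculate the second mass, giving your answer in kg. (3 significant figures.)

From Newton's law of gravitation: m₂ = F·r²/(G·m₁).
F = 0.155 lbf = 0.6895 N; m₁ = 3.32×10^10 t = 3.320×10^13 kg; r = 0.458 mi = 737.1 m; G = 6.674×10^-11 N·m²/kg².
m₂ = 169.1 kg

169 kg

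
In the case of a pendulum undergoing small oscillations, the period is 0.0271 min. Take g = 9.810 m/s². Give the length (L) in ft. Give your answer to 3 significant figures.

2.16 ft

Rearranging: L = g·(T/2π)².
T = 0.0271 min = 1.626 s; g = 9.810 m/s².
L = 0.6570 m
0.6570 m × (1 ft / 0.3048 m) = 2.155 ft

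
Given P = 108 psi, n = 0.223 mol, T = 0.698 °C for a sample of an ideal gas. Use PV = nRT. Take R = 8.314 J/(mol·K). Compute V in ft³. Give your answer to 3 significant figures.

0.0241 ft³

Solving PV = nRT for V: V = nRT/P.
P = 108 psi = 7.446×10^5 Pa; n = 0.223 mol; T = 0.698 °C = 273.8 K; R = 8.314 J/(mol·K).
V = 6.818×10^-4 m³
6.818×10^-4 m³ × (1 ft³ / 0.02832 m³) = 0.02408 ft³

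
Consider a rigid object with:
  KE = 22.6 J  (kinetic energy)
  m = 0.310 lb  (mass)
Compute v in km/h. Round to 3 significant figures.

Rearranging KE = ½mv² for v: v = √(2·KE/m).
KE = 22.6 J; m = 0.310 lb = 0.1406 kg.
v = 17.93 m/s
17.93 m/s × (1 km/h / 0.2778 m/s) = 64.54 km/h

64.5 km/h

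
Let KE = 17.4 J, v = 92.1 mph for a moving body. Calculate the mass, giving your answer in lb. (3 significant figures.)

Rearranging KE = ½mv² for m: m = 2·KE/v².
KE = 17.4 J; v = 92.1 mph = 41.17 m/s.
m = 0.02053 kg
0.02053 kg × (1 lb / 0.4536 kg) = 0.04526 lb

0.0453 lb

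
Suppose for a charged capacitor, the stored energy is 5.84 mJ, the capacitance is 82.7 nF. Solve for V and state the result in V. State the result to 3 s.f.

376 V

Rearranging: V = √(2E/C).
E = 5.84 mJ = 0.005840 J; C = 82.7 nF = 8.270×10^-8 F.
V = 375.8 V  (the unit combination reduces to kg·m²/(A·s³) = V)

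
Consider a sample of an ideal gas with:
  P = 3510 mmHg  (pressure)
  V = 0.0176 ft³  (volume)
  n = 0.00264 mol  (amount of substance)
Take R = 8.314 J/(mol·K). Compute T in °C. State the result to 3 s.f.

10400 °C

Rearranging PV = nRT for T: T = PV/(nR).
P = 3510 mmHg = 4.680×10^5 Pa; V = 0.0176 ft³ = 4.984×10^-4 m³; n = 0.00264 mol; R = 8.314 J/(mol·K).
T = 10626 K
10626 K − 273.15 = 10352 °C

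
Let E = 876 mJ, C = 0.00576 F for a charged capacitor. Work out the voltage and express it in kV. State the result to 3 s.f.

0.0174 kV

Rearranging E = ½C·V² for V: V = √(2E/C).
E = 876 mJ = 0.8760 J; C = 0.00576 F.
V = 17.44 V  (the unit combination reduces to kg·m²/(A·s³) = V)
17.44 V × (1 kV / 1000 V) = 0.01744 kV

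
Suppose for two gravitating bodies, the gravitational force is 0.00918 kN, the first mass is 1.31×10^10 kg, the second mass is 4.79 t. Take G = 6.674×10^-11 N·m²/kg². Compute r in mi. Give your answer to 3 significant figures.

0.0133 mi

From Newton's law of gravitation: r = √(G·m₁m₂/F).
F = 0.00918 kN = 9.180 N; m₁ = 1.31×10^10 kg; m₂ = 4.79 t = 4790 kg; G = 6.674×10^-11 N·m²/kg².
r = 21.36 m
21.36 m × (1 mi / 1609 m) = 0.01327 mi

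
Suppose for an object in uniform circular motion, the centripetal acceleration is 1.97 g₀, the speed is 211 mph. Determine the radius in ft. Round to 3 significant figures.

1510 ft

Rearranging: r = v²/a.
a = 1.97 g₀ = 19.32 m/s²; v = 211 mph = 94.33 m/s.
r = 460.5 m
460.5 m × (1 ft / 0.3048 m) = 1511 ft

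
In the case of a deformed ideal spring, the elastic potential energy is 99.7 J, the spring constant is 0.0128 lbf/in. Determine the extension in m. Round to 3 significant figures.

Rearranging U = ½k·x² for x: x = √(2U/k).
U = 99.7 J; k = 0.0128 lbf/in = 2.242 N/m.
x = 9.432 m

9.43 m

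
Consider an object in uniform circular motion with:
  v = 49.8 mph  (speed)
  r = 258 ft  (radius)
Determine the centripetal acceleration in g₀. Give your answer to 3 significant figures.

0.643 g₀

Directly: a = v²/r.
v = 49.8 mph = 22.26 m/s; r = 258 ft = 78.64 m.
a = 6.303 m/s²
6.303 m/s² × (1 g₀ / 9.807 m/s²) = 0.6427 g₀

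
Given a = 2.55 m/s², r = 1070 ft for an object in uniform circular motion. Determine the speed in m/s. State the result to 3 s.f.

Solving a = v²/r for v: v = √(a·r).
a = 2.55 m/s²; r = 1070 ft = 326.1 m.
v = 28.84 m/s

28.8 m/s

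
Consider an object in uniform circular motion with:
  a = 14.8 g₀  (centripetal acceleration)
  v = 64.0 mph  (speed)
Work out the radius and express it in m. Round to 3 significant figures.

5.64 m

Solving a = v²/r for r: r = v²/a.
a = 14.8 g₀ = 145.1 m/s²; v = 64.0 mph = 28.61 m/s.
r = 5.640 m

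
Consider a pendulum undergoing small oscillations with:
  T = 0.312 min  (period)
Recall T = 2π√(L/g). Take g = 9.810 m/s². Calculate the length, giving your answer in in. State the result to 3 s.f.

Rearranging: L = g·(T/2π)².
T = 0.312 min = 18.72 s; g = 9.810 m/s².
L = 87.08 m
87.08 m × (1 in / 0.02540 m) = 3428 in

3430 in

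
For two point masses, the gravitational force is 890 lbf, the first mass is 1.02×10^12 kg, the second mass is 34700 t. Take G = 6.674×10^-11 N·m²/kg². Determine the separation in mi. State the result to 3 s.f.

0.480 mi

From Newton's law of gravitation: r = √(G·m₁m₂/F).
F = 890 lbf = 3959 N; m₁ = 1.02×10^12 kg; m₂ = 34700 t = 3.470×10^7 kg; G = 6.674×10^-11 N·m²/kg².
r = 772.4 m
772.4 m × (1 mi / 1609 m) = 0.4800 mi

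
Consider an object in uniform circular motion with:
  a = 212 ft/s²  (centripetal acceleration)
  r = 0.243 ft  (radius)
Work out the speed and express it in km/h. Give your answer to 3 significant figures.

Rearranging: v = √(a·r).
a = 212 ft/s² = 64.62 m/s²; r = 0.243 ft = 0.07407 m.
v = 2.188 m/s
2.188 m/s × (1 km/h / 0.2778 m/s) = 7.876 km/h

7.88 km/h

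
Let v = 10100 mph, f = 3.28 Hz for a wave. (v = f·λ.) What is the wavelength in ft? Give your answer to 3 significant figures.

4520 ft

Rearranging v = f·λ for λ: λ = v/f.
v = 10100 mph = 4515 m/s; f = 3.28 Hz.
λ = 1377 m
1377 m × (1 ft / 0.3048 m) = 4516 ft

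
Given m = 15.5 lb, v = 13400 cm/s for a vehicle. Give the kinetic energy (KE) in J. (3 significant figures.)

63100 J

KE is given directly by: KE = ½mv².
m = 15.5 lb = 7.031 kg; v = 13400 cm/s = 134.0 m/s.
KE = 63121 J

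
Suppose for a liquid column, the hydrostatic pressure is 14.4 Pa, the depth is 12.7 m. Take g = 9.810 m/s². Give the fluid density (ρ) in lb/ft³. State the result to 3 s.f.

0.00722 lb/ft³

Rearranging P = ρ·g·h for ρ: ρ = P/(g·h).
P = 14.4 Pa; h = 12.7 m; g = 9.810 m/s².
ρ = 0.1156 kg/m³
0.1156 kg/m³ × (1 lb/ft³ / 16.02 kg/m³) = 0.007216 lb/ft³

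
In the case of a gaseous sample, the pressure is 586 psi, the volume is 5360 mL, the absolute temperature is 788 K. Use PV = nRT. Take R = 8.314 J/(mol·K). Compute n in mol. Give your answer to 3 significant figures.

Rearranging PV = nRT for n: n = PV/(RT).
P = 586 psi = 4.040×10^6 Pa; V = 5360 mL = 0.005360 m³; T = 788 K; R = 8.314 J/(mol·K).
n = 3.306 mol

3.31 mol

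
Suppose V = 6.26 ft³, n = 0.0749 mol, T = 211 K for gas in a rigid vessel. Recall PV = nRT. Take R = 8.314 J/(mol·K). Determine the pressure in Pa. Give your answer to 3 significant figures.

Directly: P = nRT/V.
V = 6.26 ft³ = 0.1773 m³; n = 0.0749 mol; T = 211 K; R = 8.314 J/(mol·K).
P = 741.2 Pa  (the unit combination reduces to kg/(m·s²) = Pa)

741 Pa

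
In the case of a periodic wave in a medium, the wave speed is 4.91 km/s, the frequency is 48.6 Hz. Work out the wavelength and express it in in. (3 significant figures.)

3980 in

Rearranging: λ = v/f.
v = 4.91 km/s = 4910 m/s; f = 48.6 Hz.
λ = 101.0 m
101.0 m × (1 in / 0.02540 m) = 3978 in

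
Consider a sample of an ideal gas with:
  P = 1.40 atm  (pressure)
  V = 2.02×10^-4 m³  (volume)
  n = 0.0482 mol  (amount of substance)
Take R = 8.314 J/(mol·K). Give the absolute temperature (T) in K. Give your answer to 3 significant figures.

71.5 K

From the ideal-gas law: T = PV/(nR).
P = 1.40 atm = 1.419×10^5 Pa; V = 2.02×10^-4 m³; n = 0.0482 mol; R = 8.314 J/(mol·K).
T = 71.51 K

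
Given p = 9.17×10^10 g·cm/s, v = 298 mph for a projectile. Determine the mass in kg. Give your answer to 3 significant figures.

Rearranging p = m·v for m: m = p/v.
p = 9.17×10^10 g·cm/s = 9.170×10^5 kg·m/s; v = 298 mph = 133.2 m/s.
m = 6883 kg

6880 kg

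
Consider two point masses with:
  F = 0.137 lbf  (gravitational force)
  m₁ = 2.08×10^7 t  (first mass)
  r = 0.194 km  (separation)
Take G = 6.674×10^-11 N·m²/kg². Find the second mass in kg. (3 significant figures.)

16500 kg

Solving F = G·m₁·m₂/r² for m₂: m₂ = F·r²/(G·m₁).
F = 0.137 lbf = 0.6094 N; m₁ = 2.08×10^7 t = 2.080×10^10 kg; r = 0.194 km = 194.0 m; G = 6.674×10^-11 N·m²/kg².
m₂ = 16522 kg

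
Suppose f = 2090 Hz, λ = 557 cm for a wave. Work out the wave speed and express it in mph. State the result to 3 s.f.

26000 mph

Directly: v = fλ.
f = 2090 Hz; λ = 557 cm = 5.570 m.
v = 11641 m/s
11641 m/s × (1 mph / 0.4470 m/s) = 26041 mph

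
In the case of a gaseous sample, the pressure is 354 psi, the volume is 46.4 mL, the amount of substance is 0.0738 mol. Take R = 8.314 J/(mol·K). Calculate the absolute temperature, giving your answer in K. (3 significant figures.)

185 K

Rearranging PV = nRT for T: T = PV/(nR).
P = 354 psi = 2.441×10^6 Pa; V = 46.4 mL = 4.640×10^-5 m³; n = 0.0738 mol; R = 8.314 J/(mol·K).
T = 184.6 K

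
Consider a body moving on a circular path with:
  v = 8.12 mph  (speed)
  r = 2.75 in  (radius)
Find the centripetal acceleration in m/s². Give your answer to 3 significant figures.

189 m/s²

Directly: a = v²/r.
v = 8.12 mph = 3.630 m/s; r = 2.75 in = 0.06985 m.
a = 188.6 m/s²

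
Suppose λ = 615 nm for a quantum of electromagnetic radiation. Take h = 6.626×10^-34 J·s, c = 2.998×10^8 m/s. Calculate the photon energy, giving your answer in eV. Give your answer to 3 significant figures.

2.02 eV

Directly: E = hc/λ.
λ = 615 nm = 6.150×10^-7 m; h = 6.626×10^-34 J·s; c = 2.998×10^8 m/s.
E = 3.230×10^-19 J  (the unit combination reduces to kg·m²/s² = J)
3.230×10^-19 J × (1 eV / 1.602×10^-19 J) = 2.016 eV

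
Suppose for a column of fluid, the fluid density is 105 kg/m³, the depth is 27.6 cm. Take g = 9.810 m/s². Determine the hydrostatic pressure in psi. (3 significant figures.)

0.0412 psi

P is given directly by: P = ρgh.
ρ = 105 kg/m³; h = 27.6 cm = 0.2760 m; g = 9.810 m/s².
P = 284.3 Pa
284.3 Pa × (1 psi / 6895 Pa) = 0.04123 psi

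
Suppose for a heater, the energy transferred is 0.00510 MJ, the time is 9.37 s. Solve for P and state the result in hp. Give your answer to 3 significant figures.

0.730 hp

P is given directly by: P = W/t.
W = 0.00510 MJ = 5100 J; t = 9.37 s.
P = 544.3 W
544.3 W × (1 hp / 745.7 W) = 0.7299 hp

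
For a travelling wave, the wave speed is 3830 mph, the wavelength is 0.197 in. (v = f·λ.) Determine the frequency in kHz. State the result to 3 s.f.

Solving v = f·λ for f: f = v/λ.
v = 3830 mph = 1712 m/s; λ = 0.197 in = 0.005004 m.
f = 3.422×10^5 Hz
3.422×10^5 Hz × (1 kHz / 1000 Hz) = 342.2 kHz

342 kHz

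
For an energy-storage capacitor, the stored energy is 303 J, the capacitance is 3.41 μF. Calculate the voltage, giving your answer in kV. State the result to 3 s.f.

Rearranging: V = √(2E/C).
E = 303 J; C = 3.41 μF = 3.410×10^-6 F.
V = 13331 V  (the unit combination reduces to kg·m²/(A·s³) = V)
13331 V × (1 kV / 1000 V) = 13.33 kV

13.3 kV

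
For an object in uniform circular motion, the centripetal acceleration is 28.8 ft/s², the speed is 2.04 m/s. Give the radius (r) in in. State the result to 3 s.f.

Rearranging a = v²/r for r: r = v²/a.
a = 28.8 ft/s² = 8.778 m/s²; v = 2.04 m/s.
r = 0.4741 m
0.4741 m × (1 in / 0.02540 m) = 18.66 in

18.7 in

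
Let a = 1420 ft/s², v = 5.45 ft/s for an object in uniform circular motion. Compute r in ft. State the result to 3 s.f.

0.0209 ft

Rearranging a = v²/r for r: r = v²/a.
a = 1420 ft/s² = 432.8 m/s²; v = 5.45 ft/s = 1.661 m/s.
r = 0.006376 m
0.006376 m × (1 ft / 0.3048 m) = 0.02092 ft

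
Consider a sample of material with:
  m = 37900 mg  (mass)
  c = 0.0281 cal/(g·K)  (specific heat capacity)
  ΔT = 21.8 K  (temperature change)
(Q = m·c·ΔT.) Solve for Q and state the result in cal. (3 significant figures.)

Q is given directly by: Q = mcΔT.
m = 37900 mg = 0.03790 kg; c = 0.0281 cal/(g·K) = 117.6 J/(kg·K); ΔT = 21.8 K.
Q = 97.14 J
97.14 J × (1 cal / 4.184 J) = 23.22 cal

23.2 cal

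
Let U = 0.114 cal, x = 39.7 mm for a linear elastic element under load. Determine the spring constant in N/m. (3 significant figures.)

Rearranging: k = 2U/x².
U = 0.114 cal = 0.4770 J; x = 39.7 mm = 0.03970 m.
k = 605.3 N/m

605 N/m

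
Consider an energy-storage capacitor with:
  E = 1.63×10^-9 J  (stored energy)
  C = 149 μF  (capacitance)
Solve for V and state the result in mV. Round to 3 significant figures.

4.68 mV

Solving E = ½C·V² for V: V = √(2E/C).
E = 1.63×10^-9 J; C = 149 μF = 1.490×10^-4 F.
V = 0.004678 V
0.004678 V × (1 mV / 0.001000 V) = 4.678 mV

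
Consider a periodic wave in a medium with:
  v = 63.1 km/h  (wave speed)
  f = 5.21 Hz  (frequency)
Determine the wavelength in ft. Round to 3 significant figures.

11.0 ft

Rearranging: λ = v/f.
v = 63.1 km/h = 17.53 m/s; f = 5.21 Hz.
λ = 3.364 m
3.364 m × (1 ft / 0.3048 m) = 11.04 ft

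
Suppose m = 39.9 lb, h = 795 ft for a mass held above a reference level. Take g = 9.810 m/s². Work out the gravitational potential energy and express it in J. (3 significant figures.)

Directly: PE = mgh.
m = 39.9 lb = 18.10 kg; h = 795 ft = 242.3 m; g = 9.810 m/s².
PE = 43022 J

43000 J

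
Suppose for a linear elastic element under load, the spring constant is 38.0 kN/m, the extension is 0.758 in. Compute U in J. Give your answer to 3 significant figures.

7.04 J

Directly: U = ½kx².
k = 38.0 kN/m = 38000 N/m; x = 0.758 in = 0.01925 m.
U = 7.043 J  (the unit combination reduces to kg·m²/s² = J)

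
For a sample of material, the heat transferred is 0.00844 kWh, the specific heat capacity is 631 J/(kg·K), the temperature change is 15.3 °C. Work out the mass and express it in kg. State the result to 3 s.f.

Solving Q = m·c·ΔT for m: m = Q/(c·ΔT).
Q = 0.00844 kWh = 30384 J; c = 631 J/(kg·K); ΔT = 15.3 °C = 15.30 K.
m = 3.147 kg

3.15 kg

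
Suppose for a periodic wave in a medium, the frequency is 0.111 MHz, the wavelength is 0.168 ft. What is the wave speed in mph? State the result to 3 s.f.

Directly: v = fλ.
f = 0.111 MHz = 1.110×10^5 Hz; λ = 0.168 ft = 0.05121 m.
v = 5684 m/s
5684 m/s × (1 mph / 0.4470 m/s) = 12715 mph

12700 mph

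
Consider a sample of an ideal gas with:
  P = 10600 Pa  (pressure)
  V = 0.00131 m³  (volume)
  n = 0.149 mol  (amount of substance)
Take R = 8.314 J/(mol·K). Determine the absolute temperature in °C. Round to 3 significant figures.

-262 °C

Rearranging PV = nRT for T: T = PV/(nR).
P = 10600 Pa; V = 0.00131 m³; n = 0.149 mol; R = 8.314 J/(mol·K).
T = 11.21 K
11.21 K − 273.15 = -261.9 °C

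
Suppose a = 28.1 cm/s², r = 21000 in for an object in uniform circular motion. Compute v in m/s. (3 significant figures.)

Rearranging: v = √(a·r).
a = 28.1 cm/s² = 0.2810 m/s²; r = 21000 in = 533.4 m.
v = 12.24 m/s

12.2 m/s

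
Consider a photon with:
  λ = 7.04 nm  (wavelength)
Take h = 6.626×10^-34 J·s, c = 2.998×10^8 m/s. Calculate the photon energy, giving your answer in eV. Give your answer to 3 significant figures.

176 eV

E is given directly by: E = hc/λ.
λ = 7.04 nm = 7.040×10^-9 m; h = 6.626×10^-34 J·s; c = 2.998×10^8 m/s.
E = 2.822×10^-17 J  (the unit combination reduces to kg·m²/s² = J)
2.822×10^-17 J × (1 eV / 1.602×10^-19 J) = 176.1 eV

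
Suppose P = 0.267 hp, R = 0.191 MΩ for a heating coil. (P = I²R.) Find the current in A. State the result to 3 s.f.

Rearranging P = I²R for I: I = √(P/R).
P = 0.267 hp = 199.1 W; R = 0.191 MΩ = 1.910×10^5 Ω.
I = 0.03229 A

0.0323 A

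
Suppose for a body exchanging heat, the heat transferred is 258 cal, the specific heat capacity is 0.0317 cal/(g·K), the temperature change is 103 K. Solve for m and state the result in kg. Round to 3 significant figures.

Rearranging Q = m·c·ΔT for m: m = Q/(c·ΔT).
Q = 258 cal = 1079 J; c = 0.0317 cal/(g·K) = 132.6 J/(kg·K); ΔT = 103 K.
m = 0.07902 kg

0.0790 kg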